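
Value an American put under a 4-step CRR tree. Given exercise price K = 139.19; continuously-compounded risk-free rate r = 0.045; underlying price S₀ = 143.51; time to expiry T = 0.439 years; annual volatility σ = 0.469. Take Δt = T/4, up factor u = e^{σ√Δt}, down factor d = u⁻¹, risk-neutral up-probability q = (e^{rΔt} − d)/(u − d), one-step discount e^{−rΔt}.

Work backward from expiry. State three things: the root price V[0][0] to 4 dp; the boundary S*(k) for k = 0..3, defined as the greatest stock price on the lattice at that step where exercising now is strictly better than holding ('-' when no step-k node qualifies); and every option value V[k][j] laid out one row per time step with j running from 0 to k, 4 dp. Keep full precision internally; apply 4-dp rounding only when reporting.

Δt=0.10975  u=1.16809  d=0.85610  q=0.47710  discount=0.99507
step 4 (expiry): payoffs max(K−S,0) = 62.1046 34.0115 0.0000 0.0000 0.0000
step 3: (k=3,j=0): S=90.0429, (K−S)⁺=49.1471, hold=48.4614 ⇒ V=49.1471 exercise | (k=3,j=1): S=122.8583, (K−S)⁺=16.3317, hold=17.6969 ⇒ V=17.6969 continue | (k=3,j=2): S=167.6331, (K−S)⁺=0.0000, hold=0.0000 ⇒ V=0.0000 continue | (k=3,j=3): S=228.7256, (K−S)⁺=0.0000, hold=0.0000 ⇒ V=0.0000 continue  boundary S*=90.0429
step 2: (k=2,j=0): S=105.1785, (K−S)⁺=34.0115, hold=33.9739 ⇒ V=34.0115 exercise | (k=2,j=1): S=143.5100, (K−S)⁺=0.0000, hold=9.2080 ⇒ V=9.2080 continue | (k=2,j=2): S=195.8111, (K−S)⁺=0.0000, hold=0.0000 ⇒ V=0.0000 continue  boundary S*=105.1785
step 1: (k=1,j=0): S=122.8583, (K−S)⁺=16.3317, hold=22.0684 ⇒ V=22.0684 continue | (k=1,j=1): S=167.6331, (K−S)⁺=0.0000, hold=4.7911 ⇒ V=4.7911 continue  boundary S*=-
step 0: (k=0,j=0): S=143.5100, (K−S)⁺=0.0000, hold=13.7573 ⇒ V=13.7573 continue  boundary S*=-

price = 13.7573
boundary = - - 105.1785 90.0429
tree:
13.7573
22.0684 4.7911
34.0115 9.2080 0.0000
49.1471 17.6969 0.0000 0.0000
62.1046 34.0115 0.0000 0.0000 0.0000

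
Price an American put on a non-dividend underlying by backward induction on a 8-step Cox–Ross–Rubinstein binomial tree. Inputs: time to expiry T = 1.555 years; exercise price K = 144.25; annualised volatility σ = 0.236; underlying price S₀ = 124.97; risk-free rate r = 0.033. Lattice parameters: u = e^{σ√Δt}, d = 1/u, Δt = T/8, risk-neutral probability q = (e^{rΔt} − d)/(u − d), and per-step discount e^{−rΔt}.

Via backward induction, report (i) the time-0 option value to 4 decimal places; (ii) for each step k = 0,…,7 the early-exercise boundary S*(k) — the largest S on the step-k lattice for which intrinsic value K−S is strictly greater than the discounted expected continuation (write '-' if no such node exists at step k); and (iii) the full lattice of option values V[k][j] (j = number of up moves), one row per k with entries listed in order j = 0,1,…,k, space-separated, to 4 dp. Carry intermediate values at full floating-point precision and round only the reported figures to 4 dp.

Δt=0.19437, u=1.10965, d=0.90118, q=0.50488, disc=e^(-rΔt)=0.99361
k=8 terminal: V=max(K-S,0) → 89.8865 77.3106 61.8255 42.7582 19.2800 0.0000 0.0000 0.0000 0.0000
k=7: j=0 S=60.3246 intr=83.9254 cont=83.0031 V=83.9254[EX]; j=1 S=74.2795 intr=69.9705 cont=69.0481 V=69.9705[EX]; j=2 S=91.4627 intr=52.7873 cont=51.8650 V=52.7873[EX]; j=3 S=112.6208 intr=31.6292 cont=30.7069 V=31.6292[EX]; j=4 S=138.6734 intr=5.5766 cont=9.4849 V=9.4849[hold]; j=5 S=170.7528 intr=0.0000 cont=0.0000 V=0.0000[hold]; j=6 S=210.2531 intr=0.0000 cont=0.0000 V=0.0000[hold]; j=7 S=258.8910 intr=0.0000 cont=0.0000 V=0.0000[hold]  S*(7)=112.6208
k=6: j=0 S=66.9394 intr=77.3106 cont=76.3883 V=77.3106[EX]; j=1 S=82.4245 intr=61.8255 cont=60.9032 V=61.8255[EX]; j=2 S=101.4918 intr=42.7582 cont=41.8358 V=42.7582[EX]; j=3 S=124.9700 intr=19.2800 cont=20.3183 V=20.3183[hold]; j=4 S=153.8794 intr=0.0000 cont=4.6661 V=4.6661[hold]; j=5 S=189.4764 intr=0.0000 cont=0.0000 V=0.0000[hold]; j=6 S=233.3080 intr=0.0000 cont=0.0000 V=0.0000[hold]  S*(6)=101.4918
k=5: j=0 S=74.2795 intr=69.9705 cont=69.0481 V=69.9705[EX]; j=1 S=91.4627 intr=52.7873 cont=51.8650 V=52.7873[EX]; j=2 S=112.6208 intr=31.6292 cont=31.2278 V=31.6292[EX]; j=3 S=138.6734 intr=5.5766 cont=12.3365 V=12.3365[hold]; j=4 S=170.7528 intr=0.0000 cont=2.2955 V=2.2955[hold]; j=5 S=210.2531 intr=0.0000 cont=0.0000 V=0.0000[hold]  S*(5)=112.6208
k=4: j=0 S=82.4245 intr=61.8255 cont=60.9032 V=61.8255[EX]; j=1 S=101.4918 intr=42.7582 cont=41.8358 V=42.7582[EX]; j=2 S=124.9700 intr=19.2800 cont=21.7488 V=21.7488[hold]; j=3 S=153.8794 intr=0.0000 cont=7.2205 V=7.2205[hold]; j=4 S=189.4764 intr=0.0000 cont=1.1293 V=1.1293[hold]  S*(4)=101.4918
k=3: j=0 S=91.4627 intr=52.7873 cont=51.8650 V=52.7873[EX]; j=1 S=112.6208 intr=31.6292 cont=31.9454 V=31.9454[hold]; j=2 S=138.6734 intr=5.5766 cont=14.3216 V=14.3216[hold]; j=3 S=170.7528 intr=0.0000 cont=4.1187 V=4.1187[hold]  S*(3)=91.4627
k=2: j=0 S=101.4918 intr=42.7582 cont=41.9944 V=42.7582[EX]; j=1 S=124.9700 intr=19.2800 cont=22.9001 V=22.9001[hold]; j=2 S=153.8794 intr=0.0000 cont=9.1117 V=9.1117[hold]  S*(2)=101.4918
k=1: j=0 S=112.6208 intr=31.6292 cont=32.5230 V=32.5230[hold]; j=1 S=138.6734 intr=5.5766 cont=15.8368 V=15.8368[hold]  S*(1)=-
k=0: j=0 S=124.9700 intr=19.2800 cont=23.9444 V=23.9444[hold]  S*(0)=-

price = 23.9444
boundary = - - 101.4918 91.4627 101.4918 112.6208 101.4918 112.6208
tree:
23.9444
32.5230 15.8368
42.7582 22.9001 9.1117
52.7873 31.9454 14.3216 4.1187
61.8255 42.7582 21.7488 7.2205 1.1293
69.9705 52.7873 31.6292 12.3365 2.2955 0.0000
77.3106 61.8255 42.7582 20.3183 4.6661 0.0000 0.0000
83.9254 69.9705 52.7873 31.6292 9.4849 0.0000 0.0000 0.0000
89.8865 77.3106 61.8255 42.7582 19.2800 0.0000 0.0000 0.0000 0.0000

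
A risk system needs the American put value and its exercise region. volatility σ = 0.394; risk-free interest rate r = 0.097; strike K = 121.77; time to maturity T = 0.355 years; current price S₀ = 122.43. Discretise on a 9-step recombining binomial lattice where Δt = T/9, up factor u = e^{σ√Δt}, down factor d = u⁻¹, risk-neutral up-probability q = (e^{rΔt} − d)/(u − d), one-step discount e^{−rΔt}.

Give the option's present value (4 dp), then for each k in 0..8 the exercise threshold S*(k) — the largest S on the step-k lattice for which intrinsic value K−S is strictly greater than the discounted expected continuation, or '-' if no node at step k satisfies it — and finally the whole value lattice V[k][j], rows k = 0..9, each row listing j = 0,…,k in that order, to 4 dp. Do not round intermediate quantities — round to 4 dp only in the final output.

price = 9.6617
boundary = - - - - 89.5266 96.8135 89.5266 96.8135 104.6936
tree:
9.6617
13.6885 5.7867
18.8349 8.7462 2.9287
25.0857 12.8489 4.7899 1.1261
32.2434 18.2578 7.6430 2.0287 0.2496
38.9818 24.9565 11.8283 3.5972 0.5062 0.0000
45.2131 32.2434 17.6120 6.2470 1.0263 0.0000 0.0000
50.9754 38.9818 24.9565 10.5442 2.0809 0.0000 0.0000 0.0000
56.3039 45.2131 32.2434 17.0764 4.2193 0.0000 0.0000 0.0000 0.0000
61.2314 50.9754 38.9818 24.9565 8.5550 0.0000 0.0000 0.0000 0.0000 0.0000

Δt=0.03944  u=1.08139  d=0.92473  q=0.50492  discount=0.99618
step 9 (expiry): payoffs max(K−S,0) = 61.2314 50.9754 38.9818 24.9565 8.5550 0.0000 0.0000 0.0000 0.0000 0.0000
step 8: (k=8,j=0): S=65.4661, (K−S)⁺=56.3039, hold=55.8389 ⇒ V=56.3039 exercise | (k=8,j=1): S=76.5569, (K−S)⁺=45.2131, hold=44.7481 ⇒ V=45.2131 exercise | (k=8,j=2): S=89.5266, (K−S)⁺=32.2434, hold=31.7784 ⇒ V=32.2434 exercise | (k=8,j=3): S=104.6936, (K−S)⁺=17.0764, hold=16.6114 ⇒ V=17.0764 exercise | (k=8,j=4): S=122.4300, (K−S)⁺=0.0000, hold=4.2193 ⇒ V=4.2193 continue | (k=8,j=5): S=143.1712, (K−S)⁺=0.0000, hold=0.0000 ⇒ V=0.0000 continue | (k=8,j=6): S=167.4262, (K−S)⁺=0.0000, hold=0.0000 ⇒ V=0.0000 continue | (k=8,j=7): S=195.7904, (K−S)⁺=0.0000, hold=0.0000 ⇒ V=0.0000 continue | (k=8,j=8): S=228.9598, (K−S)⁺=0.0000, hold=0.0000 ⇒ V=0.0000 continue  boundary S*=104.6936
step 7: (k=7,j=0): S=70.7946, (K−S)⁺=50.9754, hold=50.5103 ⇒ V=50.9754 exercise | (k=7,j=1): S=82.7882, (K−S)⁺=38.9818, hold=38.5168 ⇒ V=38.9818 exercise | (k=7,j=2): S=96.8135, (K−S)⁺=24.9565, hold=24.4914 ⇒ V=24.9565 exercise | (k=7,j=3): S=113.2150, (K−S)⁺=8.5550, hold=10.5442 ⇒ V=10.5442 continue | (k=7,j=4): S=132.3951, (K−S)⁺=0.0000, hold=2.0809 ⇒ V=2.0809 continue | (k=7,j=5): S=154.8245, (K−S)⁺=0.0000, hold=0.0000 ⇒ V=0.0000 continue | (k=7,j=6): S=181.0537, (K−S)⁺=0.0000, hold=0.0000 ⇒ V=0.0000 continue | (k=7,j=7): S=211.7265, (K−S)⁺=0.0000, hold=0.0000 ⇒ V=0.0000 continue  boundary S*=96.8135
step 6: (k=6,j=0): S=76.5569, (K−S)⁺=45.2131, hold=44.7481 ⇒ V=45.2131 exercise | (k=6,j=1): S=89.5266, (K−S)⁺=32.2434, hold=31.7784 ⇒ V=32.2434 exercise | (k=6,j=2): S=104.6936, (K−S)⁺=17.0764, hold=17.6120 ⇒ V=17.6120 continue | (k=6,j=3): S=122.4300, (K−S)⁺=0.0000, hold=6.2470 ⇒ V=6.2470 continue | (k=6,j=4): S=143.1712, (K−S)⁺=0.0000, hold=1.0263 ⇒ V=1.0263 continue | (k=6,j=5): S=167.4262, (K−S)⁺=0.0000, hold=0.0000 ⇒ V=0.0000 continue | (k=6,j=6): S=195.7904, (K−S)⁺=0.0000, hold=0.0000 ⇒ V=0.0000 continue  boundary S*=89.5266
step 5: (k=5,j=0): S=82.7882, (K−S)⁺=38.9818, hold=38.5168 ⇒ V=38.9818 exercise | (k=5,j=1): S=96.8135, (K−S)⁺=24.9565, hold=24.7608 ⇒ V=24.9565 exercise | (k=5,j=2): S=113.2150, (K−S)⁺=8.5550, hold=11.8283 ⇒ V=11.8283 continue | (k=5,j=3): S=132.3951, (K−S)⁺=0.0000, hold=3.5972 ⇒ V=3.5972 continue | (k=5,j=4): S=154.8245, (K−S)⁺=0.0000, hold=0.5062 ⇒ V=0.5062 continue | (k=5,j=5): S=181.0537, (K−S)⁺=0.0000, hold=0.0000 ⇒ V=0.0000 continue  boundary S*=96.8135
step 4: (k=4,j=0): S=89.5266, (K−S)⁺=32.2434, hold=31.7784 ⇒ V=32.2434 exercise | (k=4,j=1): S=104.6936, (K−S)⁺=17.0764, hold=18.2578 ⇒ V=18.2578 continue | (k=4,j=2): S=122.4300, (K−S)⁺=0.0000, hold=7.6430 ⇒ V=7.6430 continue | (k=4,j=3): S=143.1712, (K−S)⁺=0.0000, hold=2.0287 ⇒ V=2.0287 continue | (k=4,j=4): S=167.4262, (K−S)⁺=0.0000, hold=0.2496 ⇒ V=0.2496 continue  boundary S*=89.5266
step 3: (k=3,j=0): S=96.8135, (K−S)⁺=24.9565, hold=25.0857 ⇒ V=25.0857 continue | (k=3,j=1): S=113.2150, (K−S)⁺=8.5550, hold=12.8489 ⇒ V=12.8489 continue | (k=3,j=2): S=132.3951, (K−S)⁺=0.0000, hold=4.7899 ⇒ V=4.7899 continue | (k=3,j=3): S=154.8245, (K−S)⁺=0.0000, hold=1.1261 ⇒ V=1.1261 continue  boundary S*=-
step 2: (k=2,j=0): S=104.6936, (K−S)⁺=17.0764, hold=18.8349 ⇒ V=18.8349 continue | (k=2,j=1): S=122.4300, (K−S)⁺=0.0000, hold=8.7462 ⇒ V=8.7462 continue | (k=2,j=2): S=143.1712, (K−S)⁺=0.0000, hold=2.9287 ⇒ V=2.9287 continue  boundary S*=-
step 1: (k=1,j=0): S=113.2150, (K−S)⁺=8.5550, hold=13.6885 ⇒ V=13.6885 continue | (k=1,j=1): S=132.3951, (K−S)⁺=0.0000, hold=5.7867 ⇒ V=5.7867 continue  boundary S*=-
step 0: (k=0,j=0): S=122.4300, (K−S)⁺=0.0000, hold=9.6617 ⇒ V=9.6617 continue  boundary S*=-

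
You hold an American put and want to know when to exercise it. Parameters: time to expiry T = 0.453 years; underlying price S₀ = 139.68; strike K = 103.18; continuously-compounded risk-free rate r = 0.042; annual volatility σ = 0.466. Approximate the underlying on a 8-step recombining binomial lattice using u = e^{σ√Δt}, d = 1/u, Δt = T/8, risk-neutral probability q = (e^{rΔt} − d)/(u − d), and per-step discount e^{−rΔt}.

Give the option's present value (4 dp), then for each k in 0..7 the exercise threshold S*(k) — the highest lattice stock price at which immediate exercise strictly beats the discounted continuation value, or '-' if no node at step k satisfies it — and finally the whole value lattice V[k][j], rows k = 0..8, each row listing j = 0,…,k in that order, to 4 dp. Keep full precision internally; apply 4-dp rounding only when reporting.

price = 3.0819
boundary = - - - - - - 71.8096 80.2308
tree:
3.0819
4.8836 1.1687
7.5741 2.0280 0.2548
11.4431 3.4705 0.4941 0.0000
16.7367 5.8338 0.9581 0.0000 0.0000
23.5044 9.5757 1.8576 0.0000 0.0000 0.0000
31.3704 15.2013 3.6018 0.0000 0.0000 0.0000 0.0000
38.9077 22.9492 6.9835 0.0000 0.0000 0.0000 0.0000 0.0000
45.6539 31.3704 13.5405 0.0000 0.0000 0.0000 0.0000 0.0000 0.0000

params: Δt=0.05663 u=1.11727 d=0.89504 q=0.48302 e^(-rΔt)=0.99762
t_8 payoffs: 45.6539 31.3704 13.5405 0.0000 0.0000 0.0000 0.0000 0.0000 0.0000
t_7: node(7,0) S=64.2723 payoff=38.9077 vs cont=38.6626 → 38.9077 [stop]  node(7,1) S=80.2308 payoff=22.9492 vs cont=22.7041 → 22.9492 [stop]  node(7,2) S=100.1517 payoff=3.0283 vs cont=6.9835 → 6.9835 [wait]  node(7,3) S=125.0189 payoff=0.0000 vs cont=0.0000 → 0.0000 [wait]  node(7,4) S=156.0605 payoff=0.0000 vs cont=0.0000 → 0.0000 [wait]  node(7,5) S=194.8095 payoff=0.0000 vs cont=0.0000 → 0.0000 [wait]  node(7,6) S=243.1798 payoff=0.0000 vs cont=0.0000 → 0.0000 [wait]  node(7,7) S=303.5602 payoff=0.0000 vs cont=0.0000 → 0.0000 [wait]  ⇒ S*(7)=80.2308
t_6: node(6,0) S=71.8096 payoff=31.3704 vs cont=31.1253 → 31.3704 [stop]  node(6,1) S=89.6395 payoff=13.5405 vs cont=15.2013 → 15.2013 [wait]  node(6,2) S=111.8966 payoff=0.0000 vs cont=3.6018 → 3.6018 [wait]  node(6,3) S=139.6800 payoff=0.0000 vs cont=0.0000 → 0.0000 [wait]  node(6,4) S=174.3619 payoff=0.0000 vs cont=0.0000 → 0.0000 [wait]  node(6,5) S=217.6551 payoff=0.0000 vs cont=0.0000 → 0.0000 [wait]  node(6,6) S=271.6978 payoff=0.0000 vs cont=0.0000 → 0.0000 [wait]  ⇒ S*(6)=71.8096
t_5: node(5,0) S=80.2308 payoff=22.9492 vs cont=23.5044 → 23.5044 [wait]  node(5,1) S=100.1517 payoff=3.0283 vs cont=9.5757 → 9.5757 [wait]  node(5,2) S=125.0189 payoff=0.0000 vs cont=1.8576 → 1.8576 [wait]  node(5,3) S=156.0605 payoff=0.0000 vs cont=0.0000 → 0.0000 [wait]  node(5,4) S=194.8095 payoff=0.0000 vs cont=0.0000 → 0.0000 [wait]  node(5,5) S=243.1798 payoff=0.0000 vs cont=0.0000 → 0.0000 [wait]  ⇒ S*(5)=-
t_4: node(4,0) S=89.6395 payoff=13.5405 vs cont=16.7367 → 16.7367 [wait]  node(4,1) S=111.8966 payoff=0.0000 vs cont=5.8338 → 5.8338 [wait]  node(4,2) S=139.6800 payoff=0.0000 vs cont=0.9581 → 0.9581 [wait]  node(4,3) S=174.3619 payoff=0.0000 vs cont=0.0000 → 0.0000 [wait]  node(4,4) S=217.6551 payoff=0.0000 vs cont=0.0000 → 0.0000 [wait]  ⇒ S*(4)=-
t_3: node(3,0) S=100.1517 payoff=3.0283 vs cont=11.4431 → 11.4431 [wait]  node(3,1) S=125.0189 payoff=0.0000 vs cont=3.4705 → 3.4705 [wait]  node(3,2) S=156.0605 payoff=0.0000 vs cont=0.4941 → 0.4941 [wait]  node(3,3) S=194.8095 payoff=0.0000 vs cont=0.0000 → 0.0000 [wait]  ⇒ S*(3)=-
t_2: node(2,0) S=111.8966 payoff=0.0000 vs cont=7.5741 → 7.5741 [wait]  node(2,1) S=139.6800 payoff=0.0000 vs cont=2.0280 → 2.0280 [wait]  node(2,2) S=174.3619 payoff=0.0000 vs cont=0.2548 → 0.2548 [wait]  ⇒ S*(2)=-
t_1: node(1,0) S=125.0189 payoff=0.0000 vs cont=4.8836 → 4.8836 [wait]  node(1,1) S=156.0605 payoff=0.0000 vs cont=1.1687 → 1.1687 [wait]  ⇒ S*(1)=-
t_0: node(0,0) S=139.6800 payoff=0.0000 vs cont=3.0819 → 3.0819 [wait]  ⇒ S*(0)=-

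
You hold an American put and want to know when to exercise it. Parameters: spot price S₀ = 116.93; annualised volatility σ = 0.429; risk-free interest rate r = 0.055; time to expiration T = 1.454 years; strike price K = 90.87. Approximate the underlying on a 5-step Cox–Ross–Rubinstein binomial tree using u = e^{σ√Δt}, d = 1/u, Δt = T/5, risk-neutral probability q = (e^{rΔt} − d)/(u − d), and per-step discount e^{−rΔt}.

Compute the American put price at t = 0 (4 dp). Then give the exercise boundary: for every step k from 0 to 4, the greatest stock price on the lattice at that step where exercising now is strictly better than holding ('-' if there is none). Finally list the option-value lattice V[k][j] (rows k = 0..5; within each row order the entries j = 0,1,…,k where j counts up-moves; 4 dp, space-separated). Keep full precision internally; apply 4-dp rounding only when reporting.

params: Δt=0.29080 u=1.26029 d=0.79347 q=0.47696 e^(-rΔt)=0.98413
t_5 payoffs: 54.0933 32.4564 0.0000 0.0000 0.0000 0.0000
t_4: node(4,0) S=46.3494 payoff=44.5206 vs cont=43.0788 → 44.5206 [stop]  node(4,1) S=73.6181 payoff=17.2519 vs cont=16.7067 → 17.2519 [stop]  node(4,2) S=116.9300 payoff=0.0000 vs cont=0.0000 → 0.0000 [wait]  node(4,3) S=185.7236 payoff=0.0000 vs cont=0.0000 → 0.0000 [wait]  node(4,4) S=294.9906 payoff=0.0000 vs cont=0.0000 → 0.0000 [wait]  ⇒ S*(4)=73.6181
t_3: node(3,0) S=58.4136 payoff=32.4564 vs cont=31.0145 → 32.4564 [stop]  node(3,1) S=92.7802 payoff=0.0000 vs cont=8.8803 → 8.8803 [wait]  node(3,2) S=147.3657 payoff=0.0000 vs cont=0.0000 → 0.0000 [wait]  node(3,3) S=234.0656 payoff=0.0000 vs cont=0.0000 → 0.0000 [wait]  ⇒ S*(3)=58.4136
t_2: node(2,0) S=73.6181 payoff=17.2519 vs cont=20.8750 → 20.8750 [wait]  node(2,1) S=116.9300 payoff=0.0000 vs cont=4.5711 → 4.5711 [wait]  node(2,2) S=185.7236 payoff=0.0000 vs cont=0.0000 → 0.0000 [wait]  ⇒ S*(2)=-
t_1: node(1,0) S=92.7802 payoff=0.0000 vs cont=12.8909 → 12.8909 [wait]  node(1,1) S=147.3657 payoff=0.0000 vs cont=2.3529 → 2.3529 [wait]  ⇒ S*(1)=-
t_0: node(0,0) S=116.9300 payoff=0.0000 vs cont=7.7399 → 7.7399 [wait]  ⇒ S*(0)=-

price = 7.7399
boundary = - - - 58.4136 73.6181
tree:
7.7399
12.8909 2.3529
20.8750 4.5711 0.0000
32.4564 8.8803 0.0000 0.0000
44.5206 17.2519 0.0000 0.0000 0.0000
54.0933 32.4564 0.0000 0.0000 0.0000 0.0000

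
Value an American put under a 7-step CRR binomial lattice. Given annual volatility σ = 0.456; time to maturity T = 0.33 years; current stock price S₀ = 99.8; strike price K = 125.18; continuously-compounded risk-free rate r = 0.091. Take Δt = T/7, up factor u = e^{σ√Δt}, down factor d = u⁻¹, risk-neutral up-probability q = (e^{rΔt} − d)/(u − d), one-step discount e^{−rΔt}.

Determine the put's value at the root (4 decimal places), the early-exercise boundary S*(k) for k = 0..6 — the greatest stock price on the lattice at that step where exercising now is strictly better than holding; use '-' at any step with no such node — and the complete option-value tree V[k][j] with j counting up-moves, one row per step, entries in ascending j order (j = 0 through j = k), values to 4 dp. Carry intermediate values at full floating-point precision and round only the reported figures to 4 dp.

price = 26.8340
boundary = - 90.3923 81.8715 90.3923 81.8715 90.3923 99.8000
tree:
26.8340
34.7877 19.0146
43.3085 26.2297 11.8752
51.0261 34.7877 17.7934 5.9869
58.0162 43.3085 25.5546 10.0908 1.8843
64.3474 51.0261 34.7877 16.4291 3.7619 0.0000
70.0818 58.0162 43.3085 25.3800 7.5102 0.0000 0.0000
75.2756 64.3474 51.0261 34.7877 14.9932 0.0000 0.0000 0.0000

params: Δt=0.04714 u=1.10408 d=0.90573 q=0.49694 e^(-rΔt)=0.99572
t_7 payoffs: 75.2756 64.3474 51.0261 34.7877 14.9932 0.0000 0.0000 0.0000
t_6: node(6,0) S=55.0982 payoff=70.0818 vs cont=69.5459 → 70.0818 [stop]  node(6,1) S=67.1638 payoff=58.0162 vs cont=57.4804 → 58.0162 [stop]  node(6,2) S=81.8715 payoff=43.3085 vs cont=42.7726 → 43.3085 [stop]  node(6,3) S=99.8000 payoff=25.3800 vs cont=24.8441 → 25.3800 [stop]  node(6,4) S=121.6545 payoff=3.5255 vs cont=7.5102 → 7.5102 [wait]  node(6,5) S=148.2948 payoff=0.0000 vs cont=0.0000 → 0.0000 [wait]  node(6,6) S=180.7689 payoff=0.0000 vs cont=0.0000 → 0.0000 [wait]  ⇒ S*(6)=99.8000
t_5: node(5,0) S=60.8326 payoff=64.3474 vs cont=63.8116 → 64.3474 [stop]  node(5,1) S=74.1539 payoff=51.0261 vs cont=50.4902 → 51.0261 [stop]  node(5,2) S=90.3923 payoff=34.7877 vs cont=34.2518 → 34.7877 [stop]  node(5,3) S=110.1868 payoff=14.9932 vs cont=16.4291 → 16.4291 [wait]  node(5,4) S=134.3158 payoff=0.0000 vs cont=3.7619 → 3.7619 [wait]  node(5,5) S=163.7287 payoff=0.0000 vs cont=0.0000 → 0.0000 [wait]  ⇒ S*(5)=90.3923
t_4: node(4,0) S=67.1638 payoff=58.0162 vs cont=57.4804 → 58.0162 [stop]  node(4,1) S=81.8715 payoff=43.3085 vs cont=42.7726 → 43.3085 [stop]  node(4,2) S=99.8000 payoff=25.3800 vs cont=25.5546 → 25.5546 [wait]  node(4,3) S=121.6545 payoff=3.5255 vs cont=10.0908 → 10.0908 [wait]  node(4,4) S=148.2948 payoff=0.0000 vs cont=1.8843 → 1.8843 [wait]  ⇒ S*(4)=81.8715
t_3: node(3,0) S=74.1539 payoff=51.0261 vs cont=50.4902 → 51.0261 [stop]  node(3,1) S=90.3923 payoff=34.7877 vs cont=34.3382 → 34.7877 [stop]  node(3,2) S=110.1868 payoff=14.9932 vs cont=17.7934 → 17.7934 [wait]  node(3,3) S=134.3158 payoff=0.0000 vs cont=5.9869 → 5.9869 [wait]  ⇒ S*(3)=90.3923
t_2: node(2,0) S=81.8715 payoff=43.3085 vs cont=42.7726 → 43.3085 [stop]  node(2,1) S=99.8000 payoff=25.3800 vs cont=26.2297 → 26.2297 [wait]  node(2,2) S=121.6545 payoff=3.5255 vs cont=11.8752 → 11.8752 [wait]  ⇒ S*(2)=81.8715
t_1: node(1,0) S=90.3923 payoff=34.7877 vs cont=34.6722 → 34.7877 [stop]  node(1,1) S=110.1868 payoff=14.9932 vs cont=19.0146 → 19.0146 [wait]  ⇒ S*(1)=90.3923
t_0: node(0,0) S=99.8000 payoff=25.3800 vs cont=26.8340 → 26.8340 [wait]  ⇒ S*(0)=-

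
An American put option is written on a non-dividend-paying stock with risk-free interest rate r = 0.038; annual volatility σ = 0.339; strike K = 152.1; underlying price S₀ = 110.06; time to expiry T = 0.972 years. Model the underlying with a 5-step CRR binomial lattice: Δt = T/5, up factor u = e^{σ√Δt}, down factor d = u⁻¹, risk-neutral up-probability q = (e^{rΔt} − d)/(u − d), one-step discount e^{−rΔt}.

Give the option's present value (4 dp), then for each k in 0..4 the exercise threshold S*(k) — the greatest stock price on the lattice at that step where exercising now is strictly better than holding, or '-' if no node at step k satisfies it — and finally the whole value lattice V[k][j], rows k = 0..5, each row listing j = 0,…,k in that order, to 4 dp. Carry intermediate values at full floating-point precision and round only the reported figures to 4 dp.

params: Δt=0.19440 u=1.16122 d=0.86117 q=0.48741 e^(-rΔt)=0.99264
t_5 payoffs: 99.9728 81.8105 57.3201 24.2966 0.0000 0.0000
t_4: node(4,0) S=60.5309 payoff=91.5691 vs cont=90.4496 → 91.5691 [stop]  node(4,1) S=81.6213 payoff=70.4787 vs cont=69.3593 → 70.4787 [stop]  node(4,2) S=110.0600 payoff=42.0400 vs cont=40.9205 → 42.0400 [stop]  node(4,3) S=148.4074 payoff=3.6926 vs cont=12.3624 → 12.3624 [wait]  node(4,4) S=200.1160 payoff=0.0000 vs cont=0.0000 → 0.0000 [wait]  ⇒ S*(4)=110.0600
t_3: node(3,0) S=70.2895 payoff=81.8105 vs cont=80.6911 → 81.8105 [stop]  node(3,1) S=94.7799 payoff=57.3201 vs cont=56.2006 → 57.3201 [stop]  node(3,2) S=127.8034 payoff=24.2966 vs cont=27.3718 → 27.3718 [wait]  node(3,3) S=172.3331 payoff=0.0000 vs cont=6.2902 → 6.2902 [wait]  ⇒ S*(3)=94.7799
t_2: node(2,0) S=81.6213 payoff=70.4787 vs cont=69.3593 → 70.4787 [stop]  node(2,1) S=110.0600 payoff=42.0400 vs cont=42.4084 → 42.4084 [wait]  node(2,2) S=148.4074 payoff=3.6926 vs cont=16.9705 → 16.9705 [wait]  ⇒ S*(2)=81.6213
t_1: node(1,0) S=94.7799 payoff=57.3201 vs cont=56.3789 → 57.3201 [stop]  node(1,1) S=127.8034 payoff=24.2966 vs cont=29.7888 → 29.7888 [wait]  ⇒ S*(1)=94.7799
t_0: node(0,0) S=110.0600 payoff=42.0400 vs cont=43.5778 → 43.5778 [wait]  ⇒ S*(0)=-

price = 43.5778
boundary = - 94.7799 81.6213 94.7799 110.0600
tree:
43.5778
57.3201 29.7888
70.4787 42.4084 16.9705
81.8105 57.3201 27.3718 6.2902
91.5691 70.4787 42.0400 12.3624 0.0000
99.9728 81.8105 57.3201 24.2966 0.0000 0.0000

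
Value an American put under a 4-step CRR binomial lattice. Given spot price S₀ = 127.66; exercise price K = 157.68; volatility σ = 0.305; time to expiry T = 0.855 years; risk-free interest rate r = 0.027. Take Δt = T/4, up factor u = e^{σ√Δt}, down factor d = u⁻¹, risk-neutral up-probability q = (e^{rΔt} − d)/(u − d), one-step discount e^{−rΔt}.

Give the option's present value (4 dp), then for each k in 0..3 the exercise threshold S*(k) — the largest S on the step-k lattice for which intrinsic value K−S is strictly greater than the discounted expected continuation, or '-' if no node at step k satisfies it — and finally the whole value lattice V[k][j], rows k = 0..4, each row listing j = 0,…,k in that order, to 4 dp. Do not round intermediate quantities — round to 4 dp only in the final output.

price = 33.5319
boundary = - 110.8701 96.2885 110.8701
tree:
33.5319
46.8099 19.8473
61.3915 31.3686 7.8627
74.0554 46.8099 15.3636 0.0000
85.0537 61.3915 30.0200 0.0000 0.0000

Δt=0.21375, u=1.15144, d=0.86848, q=0.48526, disc=e^(-rΔt)=0.99425
k=4 terminal: V=max(K-S,0) → 85.0537 61.3915 30.0200 0.0000 0.0000
k=3: j=0 S=83.6246 intr=74.0554 cont=73.1480 V=74.0554[EX]; j=1 S=110.8701 intr=46.8099 cont=45.9025 V=46.8099[EX]; j=2 S=146.9925 intr=10.6875 cont=15.3636 V=15.3636[hold]; j=3 S=194.8838 intr=0.0000 cont=0.0000 V=0.0000[hold]  S*(3)=110.8701
k=2: j=0 S=96.2885 intr=61.3915 cont=60.4841 V=61.3915[EX]; j=1 S=127.6600 intr=30.0200 cont=31.3686 V=31.3686[hold]; j=2 S=169.2526 intr=0.0000 cont=7.8627 V=7.8627[hold]  S*(2)=96.2885
k=1: j=0 S=110.8701 intr=46.8099 cont=46.5532 V=46.8099[EX]; j=1 S=146.9925 intr=10.6875 cont=19.8473 V=19.8473[hold]  S*(1)=110.8701
k=0: j=0 S=127.6600 intr=30.0200 cont=33.5319 V=33.5319[hold]  S*(0)=-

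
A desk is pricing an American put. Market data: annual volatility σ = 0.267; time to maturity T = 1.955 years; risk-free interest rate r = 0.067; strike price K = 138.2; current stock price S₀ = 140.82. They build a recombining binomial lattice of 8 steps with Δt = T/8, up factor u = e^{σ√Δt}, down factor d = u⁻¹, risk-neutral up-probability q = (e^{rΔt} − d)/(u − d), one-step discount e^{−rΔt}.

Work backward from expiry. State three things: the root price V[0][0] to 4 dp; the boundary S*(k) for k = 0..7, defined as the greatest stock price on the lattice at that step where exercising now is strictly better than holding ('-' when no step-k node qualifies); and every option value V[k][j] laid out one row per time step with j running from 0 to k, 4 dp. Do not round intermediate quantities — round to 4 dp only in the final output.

price = 12.7628
boundary = - - 108.1483 94.7758 108.1483 94.7758 108.1483 123.4076
tree:
12.7628
19.9213 6.7974
30.0517 11.5373 2.7960
43.4242 18.9869 5.2751 0.6795
55.1432 30.0517 9.7432 1.4677 0.0000
65.4132 43.4242 17.4791 3.1704 0.0000 0.0000
74.4133 55.1432 30.0517 6.8482 0.0000 0.0000 0.0000
82.3005 65.4132 43.4242 14.7924 0.0000 0.0000 0.0000 0.0000
89.2125 74.4133 55.1432 30.0517 0.0000 0.0000 0.0000 0.0000 0.0000

Δt=0.24438  u=1.14110  d=0.87635  q=0.52940  discount=0.98376
step 8 (expiry): payoffs max(K−S,0) = 89.2125 74.4133 55.1432 30.0517 0.0000 0.0000 0.0000 0.0000 0.0000
step 7: (k=7,j=0): S=55.8995, (K−S)⁺=82.3005, hold=80.0562 ⇒ V=82.3005 exercise | (k=7,j=1): S=72.7868, (K−S)⁺=65.4132, hold=63.1689 ⇒ V=65.4132 exercise | (k=7,j=2): S=94.7758, (K−S)⁺=43.4242, hold=41.1799 ⇒ V=43.4242 exercise | (k=7,j=3): S=123.4076, (K−S)⁺=14.7924, hold=13.9125 ⇒ V=14.7924 exercise | (k=7,j=4): S=160.6892, (K−S)⁺=0.0000, hold=0.0000 ⇒ V=0.0000 continue | (k=7,j=5): S=209.2336, (K−S)⁺=0.0000, hold=0.0000 ⇒ V=0.0000 continue | (k=7,j=6): S=272.4433, (K−S)⁺=0.0000, hold=0.0000 ⇒ V=0.0000 continue | (k=7,j=7): S=354.7487, (K−S)⁺=0.0000, hold=0.0000 ⇒ V=0.0000 continue  boundary S*=123.4076
step 6: (k=6,j=0): S=63.7867, (K−S)⁺=74.4133, hold=72.1689 ⇒ V=74.4133 exercise | (k=6,j=1): S=83.0568, (K−S)⁺=55.1432, hold=52.8989 ⇒ V=55.1432 exercise | (k=6,j=2): S=108.1483, (K−S)⁺=30.0517, hold=27.8074 ⇒ V=30.0517 exercise | (k=6,j=3): S=140.8200, (K−S)⁺=0.0000, hold=6.8482 ⇒ V=6.8482 continue | (k=6,j=4): S=183.3619, (K−S)⁺=0.0000, hold=0.0000 ⇒ V=0.0000 continue | (k=6,j=5): S=238.7557, (K−S)⁺=0.0000, hold=0.0000 ⇒ V=0.0000 continue | (k=6,j=6): S=310.8840, (K−S)⁺=0.0000, hold=0.0000 ⇒ V=0.0000 continue  boundary S*=108.1483
step 5: (k=5,j=0): S=72.7868, (K−S)⁺=65.4132, hold=63.1689 ⇒ V=65.4132 exercise | (k=5,j=1): S=94.7758, (K−S)⁺=43.4242, hold=41.1799 ⇒ V=43.4242 exercise | (k=5,j=2): S=123.4076, (K−S)⁺=14.7924, hold=17.4791 ⇒ V=17.4791 continue | (k=5,j=3): S=160.6892, (K−S)⁺=0.0000, hold=3.1704 ⇒ V=3.1704 continue | (k=5,j=4): S=209.2336, (K−S)⁺=0.0000, hold=0.0000 ⇒ V=0.0000 continue | (k=5,j=5): S=272.4433, (K−S)⁺=0.0000, hold=0.0000 ⇒ V=0.0000 continue  boundary S*=94.7758
step 4: (k=4,j=0): S=83.0568, (K−S)⁺=55.1432, hold=52.8989 ⇒ V=55.1432 exercise | (k=4,j=1): S=108.1483, (K−S)⁺=30.0517, hold=29.2066 ⇒ V=30.0517 exercise | (k=4,j=2): S=140.8200, (K−S)⁺=0.0000, hold=9.7432 ⇒ V=9.7432 continue | (k=4,j=3): S=183.3619, (K−S)⁺=0.0000, hold=1.4677 ⇒ V=1.4677 continue | (k=4,j=4): S=238.7557, (K−S)⁺=0.0000, hold=0.0000 ⇒ V=0.0000 continue  boundary S*=108.1483
step 3: (k=3,j=0): S=94.7758, (K−S)⁺=43.4242, hold=41.1799 ⇒ V=43.4242 exercise | (k=3,j=1): S=123.4076, (K−S)⁺=14.7924, hold=18.9869 ⇒ V=18.9869 continue | (k=3,j=2): S=160.6892, (K−S)⁺=0.0000, hold=5.2751 ⇒ V=5.2751 continue | (k=3,j=3): S=209.2336, (K−S)⁺=0.0000, hold=0.6795 ⇒ V=0.6795 continue  boundary S*=94.7758
step 2: (k=2,j=0): S=108.1483, (K−S)⁺=30.0517, hold=29.9919 ⇒ V=30.0517 exercise | (k=2,j=1): S=140.8200, (K−S)⁺=0.0000, hold=11.5373 ⇒ V=11.5373 continue | (k=2,j=2): S=183.3619, (K−S)⁺=0.0000, hold=2.7960 ⇒ V=2.7960 continue  boundary S*=108.1483
step 1: (k=1,j=0): S=123.4076, (K−S)⁺=14.7924, hold=19.9213 ⇒ V=19.9213 continue | (k=1,j=1): S=160.6892, (K−S)⁺=0.0000, hold=6.7974 ⇒ V=6.7974 continue  boundary S*=-
step 0: (k=0,j=0): S=140.8200, (K−S)⁺=0.0000, hold=12.7628 ⇒ V=12.7628 continue  boundary S*=-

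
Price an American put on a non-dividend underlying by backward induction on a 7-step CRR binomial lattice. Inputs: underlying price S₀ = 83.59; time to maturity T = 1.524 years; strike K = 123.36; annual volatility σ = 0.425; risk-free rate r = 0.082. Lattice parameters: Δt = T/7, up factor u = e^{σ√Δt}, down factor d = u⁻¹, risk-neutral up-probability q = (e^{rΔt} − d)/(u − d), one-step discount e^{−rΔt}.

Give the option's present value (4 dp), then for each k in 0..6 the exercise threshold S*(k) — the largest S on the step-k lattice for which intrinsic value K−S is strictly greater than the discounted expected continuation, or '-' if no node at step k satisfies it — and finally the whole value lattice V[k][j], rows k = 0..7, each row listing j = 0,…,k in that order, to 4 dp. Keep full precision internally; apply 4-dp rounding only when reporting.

price = 41.0260
boundary = - 68.5538 56.2224 68.5538 83.5900 68.5538 83.5900
tree:
41.0260
54.8062 28.4980
67.1376 40.2710 17.5565
77.2509 54.8062 26.9474 8.6409
85.5450 67.1376 39.7700 14.8820 2.6057
92.3471 77.2509 54.8062 24.8715 5.2602 0.0000
97.9257 85.5450 67.1376 39.7700 10.6187 0.0000 0.0000
102.5008 92.3471 77.2509 54.8062 21.4359 0.0000 0.0000 0.0000

params: Δt=0.21771 u=1.21933 d=0.82012 q=0.49571 e^(-rΔt)=0.98231
t_7 payoffs: 102.5008 92.3471 77.2509 54.8062 21.4359 0.0000 0.0000 0.0000
t_6: node(6,0) S=25.4343 payoff=97.9257 vs cont=95.7430 → 97.9257 [stop]  node(6,1) S=37.8150 payoff=85.5450 vs cont=83.3622 → 85.5450 [stop]  node(6,2) S=56.2224 payoff=67.1376 vs cont=64.9549 → 67.1376 [stop]  node(6,3) S=83.5900 payoff=39.7700 vs cont=37.5872 → 39.7700 [stop]  node(6,4) S=124.2795 payoff=0.0000 vs cont=10.6187 → 10.6187 [wait]  node(6,5) S=184.7755 payoff=0.0000 vs cont=0.0000 → 0.0000 [wait]  node(6,6) S=274.7195 payoff=0.0000 vs cont=0.0000 → 0.0000 [wait]  ⇒ S*(6)=83.5900
t_5: node(5,0) S=31.0129 payoff=92.3471 vs cont=90.1644 → 92.3471 [stop]  node(5,1) S=46.1091 payoff=77.2509 vs cont=75.0681 → 77.2509 [stop]  node(5,2) S=68.5538 payoff=54.8062 vs cont=52.6234 → 54.8062 [stop]  node(5,3) S=101.9241 payoff=21.4359 vs cont=24.8715 → 24.8715 [wait]  node(5,4) S=151.5381 payoff=0.0000 vs cont=5.2602 → 5.2602 [wait]  node(5,5) S=225.3030 payoff=0.0000 vs cont=0.0000 → 0.0000 [wait]  ⇒ S*(5)=68.5538
t_4: node(4,0) S=37.8150 payoff=85.5450 vs cont=83.3622 → 85.5450 [stop]  node(4,1) S=56.2224 payoff=67.1376 vs cont=64.9549 → 67.1376 [stop]  node(4,2) S=83.5900 payoff=39.7700 vs cont=39.2602 → 39.7700 [stop]  node(4,3) S=124.2795 payoff=0.0000 vs cont=14.8820 → 14.8820 [wait]  node(4,4) S=184.7755 payoff=0.0000 vs cont=2.6057 → 2.6057 [wait]  ⇒ S*(4)=83.5900
t_3: node(3,0) S=46.1091 payoff=77.2509 vs cont=75.0681 → 77.2509 [stop]  node(3,1) S=68.5538 payoff=54.8062 vs cont=52.6234 → 54.8062 [stop]  node(3,2) S=101.9241 payoff=21.4359 vs cont=26.9474 → 26.9474 [wait]  node(3,3) S=151.5381 payoff=0.0000 vs cont=8.6409 → 8.6409 [wait]  ⇒ S*(3)=68.5538
t_2: node(2,0) S=56.2224 payoff=67.1376 vs cont=64.9549 → 67.1376 [stop]  node(2,1) S=83.5900 payoff=39.7700 vs cont=40.2710 → 40.2710 [wait]  node(2,2) S=124.2795 payoff=0.0000 vs cont=17.5565 → 17.5565 [wait]  ⇒ S*(2)=56.2224
t_1: node(1,0) S=68.5538 payoff=54.8062 vs cont=52.8674 → 54.8062 [stop]  node(1,1) S=101.9241 payoff=21.4359 vs cont=28.4980 → 28.4980 [wait]  ⇒ S*(1)=68.5538
t_0: node(0,0) S=83.5900 payoff=39.7700 vs cont=41.0260 → 41.0260 [wait]  ⇒ S*(0)=-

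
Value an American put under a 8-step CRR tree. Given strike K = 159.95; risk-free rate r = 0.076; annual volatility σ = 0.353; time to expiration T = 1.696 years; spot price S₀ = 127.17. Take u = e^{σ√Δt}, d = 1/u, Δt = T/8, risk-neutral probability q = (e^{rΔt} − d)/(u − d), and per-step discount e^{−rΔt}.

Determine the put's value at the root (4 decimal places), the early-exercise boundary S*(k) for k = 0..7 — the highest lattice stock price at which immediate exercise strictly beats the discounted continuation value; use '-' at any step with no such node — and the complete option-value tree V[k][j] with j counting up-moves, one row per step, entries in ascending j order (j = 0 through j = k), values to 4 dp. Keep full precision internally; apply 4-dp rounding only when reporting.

Δt=0.21200, u=1.17649, d=0.84999, q=0.50920, disc=e^(-rΔt)=0.98402
k=8 terminal: V=max(K-S,0) → 125.3014 111.9921 93.5703 68.0723 32.7800 0.0000 0.0000 0.0000 0.0000
k=7: j=0 S=40.7637 intr=119.1863 cont=116.6299 V=119.1863[EX]; j=1 S=56.4219 intr=103.5281 cont=100.9716 V=103.5281[EX]; j=2 S=78.0949 intr=81.8551 cont=79.2987 V=81.8551[EX]; j=3 S=108.0929 intr=51.8571 cont=49.3006 V=51.8571[EX]; j=4 S=149.6139 intr=10.3361 cont=15.8312 V=15.8312[hold]; j=5 S=207.0841 intr=0.0000 cont=0.0000 V=0.0000[hold]; j=6 S=286.6299 intr=0.0000 cont=0.0000 V=0.0000[hold]; j=7 S=396.7311 intr=0.0000 cont=0.0000 V=0.0000[hold]  S*(7)=108.0929
k=6: j=0 S=47.9579 intr=111.9921 cont=109.4356 V=111.9921[EX]; j=1 S=66.3797 intr=93.5703 cont=91.0138 V=93.5703[EX]; j=2 S=91.8777 intr=68.0723 cont=65.5159 V=68.0723[EX]; j=3 S=127.1700 intr=32.7800 cont=32.9769 V=32.9769[hold]; j=4 S=176.0189 intr=0.0000 cont=7.6457 V=7.6457[hold]; j=5 S=243.6319 intr=0.0000 cont=0.0000 V=0.0000[hold]; j=6 S=337.2165 intr=0.0000 cont=0.0000 V=0.0000[hold]  S*(6)=91.8777
k=5: j=0 S=56.4219 intr=103.5281 cont=100.9716 V=103.5281[EX]; j=1 S=78.0949 intr=81.8551 cont=79.2987 V=81.8551[EX]; j=2 S=108.0929 intr=51.8571 cont=49.3993 V=51.8571[EX]; j=3 S=149.6139 intr=10.3361 cont=19.7573 V=19.7573[hold]; j=4 S=207.0841 intr=0.0000 cont=3.6925 V=3.6925[hold]; j=5 S=286.6299 intr=0.0000 cont=0.0000 V=0.0000[hold]  S*(5)=108.0929
k=4: j=0 S=66.3797 intr=93.5703 cont=91.0138 V=93.5703[EX]; j=1 S=91.8777 intr=68.0723 cont=65.5159 V=68.0723[EX]; j=2 S=127.1700 intr=32.7800 cont=34.9442 V=34.9442[hold]; j=3 S=176.0189 intr=0.0000 cont=11.3920 V=11.3920[hold]; j=4 S=243.6319 intr=0.0000 cont=1.7833 V=1.7833[hold]  S*(4)=91.8777
k=3: j=0 S=78.0949 intr=81.8551 cont=79.2987 V=81.8551[EX]; j=1 S=108.0929 intr=51.8571 cont=50.3850 V=51.8571[EX]; j=2 S=149.6139 intr=10.3361 cont=22.5845 V=22.5845[hold]; j=3 S=207.0841 intr=0.0000 cont=6.3954 V=6.3954[hold]  S*(3)=108.0929
k=2: j=0 S=91.8777 intr=68.0723 cont=65.5159 V=68.0723[EX]; j=1 S=127.1700 intr=32.7800 cont=36.3608 V=36.3608[hold]; j=2 S=176.0189 intr=0.0000 cont=14.1117 V=14.1117[hold]  S*(2)=91.8777
k=1: j=0 S=108.0929 intr=51.8571 cont=51.0948 V=51.8571[EX]; j=1 S=149.6139 intr=10.3361 cont=24.6314 V=24.6314[hold]  S*(1)=108.0929
k=0: j=0 S=127.1700 intr=32.7800 cont=37.3864 V=37.3864[hold]  S*(0)=-

price = 37.3864
boundary = - 108.0929 91.8777 108.0929 91.8777 108.0929 91.8777 108.0929
tree:
37.3864
51.8571 24.6314
68.0723 36.3608 14.1117
81.8551 51.8571 22.5845 6.3954
93.5703 68.0723 34.9442 11.3920 1.7833
103.5281 81.8551 51.8571 19.7573 3.6925 0.0000
111.9921 93.5703 68.0723 32.9769 7.6457 0.0000 0.0000
119.1863 103.5281 81.8551 51.8571 15.8312 0.0000 0.0000 0.0000
125.3014 111.9921 93.5703 68.0723 32.7800 0.0000 0.0000 0.0000 0.0000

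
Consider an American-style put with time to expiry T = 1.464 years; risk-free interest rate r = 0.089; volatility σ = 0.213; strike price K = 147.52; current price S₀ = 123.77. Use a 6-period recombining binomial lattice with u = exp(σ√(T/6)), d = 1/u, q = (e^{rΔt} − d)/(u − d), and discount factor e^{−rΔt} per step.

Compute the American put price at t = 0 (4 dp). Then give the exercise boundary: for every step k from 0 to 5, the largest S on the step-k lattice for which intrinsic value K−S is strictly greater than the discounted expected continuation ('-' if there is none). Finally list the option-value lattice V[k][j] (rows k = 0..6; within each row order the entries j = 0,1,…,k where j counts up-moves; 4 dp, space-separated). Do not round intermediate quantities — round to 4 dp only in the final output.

price = 23.7500
boundary = 123.7700 111.4093 123.7700 111.4093 123.7700 137.5021
tree:
23.7500
36.1107 13.1951
47.2370 23.7500 5.9856
57.2521 36.1107 12.1504 1.7094
66.2670 47.2370 23.7500 4.1381 0.0000
74.3816 57.2521 36.1107 10.0179 0.0000 0.0000
81.6858 66.2670 47.2370 23.7500 0.0000 0.0000 0.0000

Δt=0.24400  u=1.11095  d=0.90013  q=0.57786  discount=0.97852
step 6 (expiry): payoffs max(K−S,0) = 81.6858 66.2670 47.2370 23.7500 0.0000 0.0000 0.0000
step 5: (k=5,j=0): S=73.1384, (K−S)⁺=74.3816, hold=71.2126 ⇒ V=74.3816 exercise | (k=5,j=1): S=90.2679, (K−S)⁺=57.2521, hold=54.0831 ⇒ V=57.2521 exercise | (k=5,j=2): S=111.4093, (K−S)⁺=36.1107, hold=32.9417 ⇒ V=36.1107 exercise | (k=5,j=3): S=137.5021, (K−S)⁺=10.0179, hold=9.8105 ⇒ V=10.0179 exercise | (k=5,j=4): S=169.7060, (K−S)⁺=0.0000, hold=0.0000 ⇒ V=0.0000 continue | (k=5,j=5): S=209.4523, (K−S)⁺=0.0000, hold=0.0000 ⇒ V=0.0000 continue  boundary S*=137.5021
step 4: (k=4,j=0): S=81.2530, (K−S)⁺=66.2670, hold=63.0980 ⇒ V=66.2670 exercise | (k=4,j=1): S=100.2830, (K−S)⁺=47.2370, hold=44.0680 ⇒ V=47.2370 exercise | (k=4,j=2): S=123.7700, (K−S)⁺=23.7500, hold=20.5810 ⇒ V=23.7500 exercise | (k=4,j=3): S=152.7578, (K−S)⁺=0.0000, hold=4.1381 ⇒ V=4.1381 continue | (k=4,j=4): S=188.5347, (K−S)⁺=0.0000, hold=0.0000 ⇒ V=0.0000 continue  boundary S*=123.7700
step 3: (k=3,j=0): S=90.2679, (K−S)⁺=57.2521, hold=54.0831 ⇒ V=57.2521 exercise | (k=3,j=1): S=111.4093, (K−S)⁺=36.1107, hold=32.9417 ⇒ V=36.1107 exercise | (k=3,j=2): S=137.5021, (K−S)⁺=10.0179, hold=12.1504 ⇒ V=12.1504 continue | (k=3,j=3): S=169.7060, (K−S)⁺=0.0000, hold=1.7094 ⇒ V=1.7094 continue  boundary S*=111.4093
step 2: (k=2,j=0): S=100.2830, (K−S)⁺=47.2370, hold=44.0680 ⇒ V=47.2370 exercise | (k=2,j=1): S=123.7700, (K−S)⁺=23.7500, hold=21.7868 ⇒ V=23.7500 exercise | (k=2,j=2): S=152.7578, (K−S)⁺=0.0000, hold=5.9856 ⇒ V=5.9856 continue  boundary S*=123.7700
step 1: (k=1,j=0): S=111.4093, (K−S)⁺=36.1107, hold=32.9417 ⇒ V=36.1107 exercise | (k=1,j=1): S=137.5021, (K−S)⁺=10.0179, hold=13.1951 ⇒ V=13.1951 continue  boundary S*=111.4093
step 0: (k=0,j=0): S=123.7700, (K−S)⁺=23.7500, hold=22.3775 ⇒ V=23.7500 exercise  boundary S*=123.7700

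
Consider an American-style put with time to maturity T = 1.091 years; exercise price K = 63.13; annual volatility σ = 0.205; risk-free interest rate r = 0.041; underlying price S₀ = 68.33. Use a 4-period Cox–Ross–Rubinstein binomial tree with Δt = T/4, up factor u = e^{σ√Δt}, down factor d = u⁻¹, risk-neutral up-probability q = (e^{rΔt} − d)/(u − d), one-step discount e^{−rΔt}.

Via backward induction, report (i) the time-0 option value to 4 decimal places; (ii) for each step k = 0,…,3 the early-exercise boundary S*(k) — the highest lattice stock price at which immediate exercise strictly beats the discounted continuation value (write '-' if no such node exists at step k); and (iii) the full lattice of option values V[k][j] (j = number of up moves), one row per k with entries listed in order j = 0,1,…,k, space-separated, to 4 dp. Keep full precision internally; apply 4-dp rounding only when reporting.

params: Δt=0.27275 u=1.11300 d=0.89847 q=0.52568 e^(-rΔt)=0.98888
t_4 payoffs: 18.6028 7.9707 0.0000 0.0000 0.0000
t_3: node(3,0) S=49.5589 payoff=13.5711 vs cont=12.8690 → 13.5711 [stop]  node(3,1) S=61.3924 payoff=1.7376 vs cont=3.7387 → 3.7387 [wait]  node(3,2) S=76.0515 payoff=0.0000 vs cont=0.0000 → 0.0000 [wait]  node(3,3) S=94.2109 payoff=0.0000 vs cont=0.0000 → 0.0000 [wait]  ⇒ S*(3)=49.5589
t_2: node(2,0) S=55.1593 payoff=7.9707 vs cont=8.3089 → 8.3089 [wait]  node(2,1) S=68.3300 payoff=0.0000 vs cont=1.7536 → 1.7536 [wait]  node(2,2) S=84.6456 payoff=0.0000 vs cont=0.0000 → 0.0000 [wait]  ⇒ S*(2)=-
t_1: node(1,0) S=61.3924 payoff=1.7376 vs cont=4.8089 → 4.8089 [wait]  node(1,1) S=76.0515 payoff=0.0000 vs cont=0.8225 → 0.8225 [wait]  ⇒ S*(1)=-
t_0: node(0,0) S=68.3300 payoff=0.0000 vs cont=2.6832 → 2.6832 [wait]  ⇒ S*(0)=-

price = 2.6832
boundary = - - - 49.5589
tree:
2.6832
4.8089 0.8225
8.3089 1.7536 0.0000
13.5711 3.7387 0.0000 0.0000
18.6028 7.9707 0.0000 0.0000 0.0000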